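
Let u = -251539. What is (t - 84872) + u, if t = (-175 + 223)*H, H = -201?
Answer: -346059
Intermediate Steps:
t = -9648 (t = (-175 + 223)*(-201) = 48*(-201) = -9648)
(t - 84872) + u = (-9648 - 84872) - 251539 = -94520 - 251539 = -346059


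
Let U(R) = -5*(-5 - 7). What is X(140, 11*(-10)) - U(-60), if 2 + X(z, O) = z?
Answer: 78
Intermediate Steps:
U(R) = 60 (U(R) = -5*(-12) = 60)
X(z, O) = -2 + z
X(140, 11*(-10)) - U(-60) = (-2 + 140) - 1*60 = 138 - 60 = 78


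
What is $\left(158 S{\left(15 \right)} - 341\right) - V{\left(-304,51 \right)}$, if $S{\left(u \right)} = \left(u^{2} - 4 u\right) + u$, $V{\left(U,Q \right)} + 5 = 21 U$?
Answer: $34488$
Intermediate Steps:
$V{\left(U,Q \right)} = -5 + 21 U$
$S{\left(u \right)} = u^{2} - 3 u$
$\left(158 S{\left(15 \right)} - 341\right) - V{\left(-304,51 \right)} = \left(158 \cdot 15 \left(-3 + 15\right) - 341\right) - \left(-5 + 21 \left(-304\right)\right) = \left(158 \cdot 15 \cdot 12 - 341\right) - \left(-5 - 6384\right) = \left(158 \cdot 180 - 341\right) - -6389 = \left(28440 - 341\right) + 6389 = 28099 + 6389 = 34488$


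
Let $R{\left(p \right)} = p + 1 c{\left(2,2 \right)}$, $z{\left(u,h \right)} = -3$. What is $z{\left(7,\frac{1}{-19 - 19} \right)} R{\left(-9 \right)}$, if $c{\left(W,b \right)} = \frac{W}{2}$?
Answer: $24$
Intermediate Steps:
$c{\left(W,b \right)} = \frac{W}{2}$ ($c{\left(W,b \right)} = W \frac{1}{2} = \frac{W}{2}$)
$R{\left(p \right)} = 1 + p$ ($R{\left(p \right)} = p + 1 \cdot \frac{1}{2} \cdot 2 = p + 1 \cdot 1 = p + 1 = 1 + p$)
$z{\left(7,\frac{1}{-19 - 19} \right)} R{\left(-9 \right)} = - 3 \left(1 - 9\right) = \left(-3\right) \left(-8\right) = 24$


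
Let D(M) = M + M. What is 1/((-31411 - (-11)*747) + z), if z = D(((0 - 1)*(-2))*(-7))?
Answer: -1/23222 ≈ -4.3063e-5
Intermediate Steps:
D(M) = 2*M
z = -28 (z = 2*(((0 - 1)*(-2))*(-7)) = 2*(-1*(-2)*(-7)) = 2*(2*(-7)) = 2*(-14) = -28)
1/((-31411 - (-11)*747) + z) = 1/((-31411 - (-11)*747) - 28) = 1/((-31411 - 1*(-8217)) - 28) = 1/((-31411 + 8217) - 28) = 1/(-23194 - 28) = 1/(-23222) = -1/23222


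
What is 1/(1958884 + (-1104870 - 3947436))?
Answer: -1/3093422 ≈ -3.2327e-7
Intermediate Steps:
1/(1958884 + (-1104870 - 3947436)) = 1/(1958884 - 5052306) = 1/(-3093422) = -1/3093422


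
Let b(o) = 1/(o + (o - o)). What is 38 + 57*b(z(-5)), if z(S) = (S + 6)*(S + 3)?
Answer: 19/2 ≈ 9.5000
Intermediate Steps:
z(S) = (3 + S)*(6 + S) (z(S) = (6 + S)*(3 + S) = (3 + S)*(6 + S))
b(o) = 1/o (b(o) = 1/(o + 0) = 1/o)
38 + 57*b(z(-5)) = 38 + 57/(18 + (-5)² + 9*(-5)) = 38 + 57/(18 + 25 - 45) = 38 + 57/(-2) = 38 + 57*(-½) = 38 - 57/2 = 19/2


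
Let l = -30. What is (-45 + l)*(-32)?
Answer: 2400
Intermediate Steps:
(-45 + l)*(-32) = (-45 - 30)*(-32) = -75*(-32) = 2400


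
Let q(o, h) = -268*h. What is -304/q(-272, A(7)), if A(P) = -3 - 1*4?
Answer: -76/469 ≈ -0.16205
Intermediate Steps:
A(P) = -7 (A(P) = -3 - 4 = -7)
-304/q(-272, A(7)) = -304/((-268*(-7))) = -304/1876 = -1*76/469 = -76/469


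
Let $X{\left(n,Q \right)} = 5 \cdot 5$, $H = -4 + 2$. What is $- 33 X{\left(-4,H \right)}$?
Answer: $-825$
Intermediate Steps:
$H = -2$
$X{\left(n,Q \right)} = 25$
$- 33 X{\left(-4,H \right)} = \left(-33\right) 25 = -825$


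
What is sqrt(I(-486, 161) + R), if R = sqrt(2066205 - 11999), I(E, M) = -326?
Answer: sqrt(-326 + sqrt(2054206)) ≈ 33.275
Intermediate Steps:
R = sqrt(2054206) ≈ 1433.3
sqrt(I(-486, 161) + R) = sqrt(-326 + sqrt(2054206))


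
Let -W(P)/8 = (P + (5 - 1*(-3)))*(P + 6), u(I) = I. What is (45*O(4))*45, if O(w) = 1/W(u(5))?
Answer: -2025/1144 ≈ -1.7701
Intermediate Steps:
W(P) = -8*(6 + P)*(8 + P) (W(P) = -8*(P + (5 - 1*(-3)))*(P + 6) = -8*(P + (5 + 3))*(6 + P) = -8*(P + 8)*(6 + P) = -8*(8 + P)*(6 + P) = -8*(6 + P)*(8 + P))
O(w) = -1/1144 (O(w) = 1/(-384 - 112*5 - 8*5²) = 1/(-384 - 560 - 8*25) = 1/(-384 - 560 - 200) = 1/(-1144) = -1/1144)
(45*O(4))*45 = (45*(-1/1144))*45 = -45/1144*45 = -2025/1144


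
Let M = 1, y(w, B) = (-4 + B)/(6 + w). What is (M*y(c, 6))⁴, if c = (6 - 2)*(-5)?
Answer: 1/2401 ≈ 0.00041649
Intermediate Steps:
c = -20 (c = 4*(-5) = -20)
y(w, B) = (-4 + B)/(6 + w)
(M*y(c, 6))⁴ = (1*((-4 + 6)/(6 - 20)))⁴ = (1*(2/(-14)))⁴ = (1*(-1/14*2))⁴ = (1*(-⅐))⁴ = (-⅐)⁴ = 1/2401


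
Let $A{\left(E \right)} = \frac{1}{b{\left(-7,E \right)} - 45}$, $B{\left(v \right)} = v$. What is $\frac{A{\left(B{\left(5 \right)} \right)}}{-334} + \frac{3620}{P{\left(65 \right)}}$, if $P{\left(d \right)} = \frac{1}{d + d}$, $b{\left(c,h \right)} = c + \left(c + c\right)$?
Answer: $\frac{10373906401}{22044} \approx 4.706 \cdot 10^{5}$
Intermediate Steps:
$b{\left(c,h \right)} = 3 c$ ($b{\left(c,h \right)} = c + 2 c = 3 c$)
$P{\left(d \right)} = \frac{1}{2 d}$
$A{\left(E \right)} = - \frac{1}{66}$ ($A{\left(E \right)} = \frac{1}{3 \left(-7\right) - 45} = \frac{1}{-21 - 45} = \frac{1}{-66} = - \frac{1}{66}$)
$\frac{A{\left(B{\left(5 \right)} \right)}}{-334} + \frac{3620}{P{\left(65 \right)}} = - \frac{1}{66 \left(-334\right)} + \frac{3620}{\frac{1}{2} \cdot \frac{1}{65}} = \left(- \frac{1}{66}\right) \left(- \frac{1}{334}\right) + \frac{3620}{\frac{1}{2} \cdot \frac{1}{65}} = \frac{1}{22044} + 3620 \frac{1}{\frac{1}{130}} = \frac{1}{22044} + 3620 \cdot 130 = \frac{1}{22044} + 470600 = \frac{10373906401}{22044}$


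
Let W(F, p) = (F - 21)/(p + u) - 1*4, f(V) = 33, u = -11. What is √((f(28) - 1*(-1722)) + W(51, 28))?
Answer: √506549/17 ≈ 41.866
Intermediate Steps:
W(F, p) = -4 + (-21 + F)/(-11 + p) (W(F, p) = (F - 21)/(p - 11) - 1*4 = (-21 + F)/(-11 + p) - 4 = -4 + (-21 + F)/(-11 + p))
√((f(28) - 1*(-1722)) + W(51, 28)) = √((33 - 1*(-1722)) + (23 + 51 - 4*28)/(-11 + 28)) = √((33 + 1722) + (23 + 51 - 112)/17) = √(1755 + (1/17)*(-38)) = √(1755 - 38/17) = √(29797/17) = √506549/17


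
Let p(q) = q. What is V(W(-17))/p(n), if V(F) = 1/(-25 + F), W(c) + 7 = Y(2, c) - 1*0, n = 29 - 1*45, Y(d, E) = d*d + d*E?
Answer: 1/992 ≈ 0.0010081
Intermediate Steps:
Y(d, E) = d**2 + E*d
n = -16 (n = 29 - 45 = -16)
W(c) = -3 + 2*c (W(c) = -7 + (2*(c + 2) - 1*0) = -7 + (2*(2 + c) + 0) = -7 + ((4 + 2*c) + 0) = -7 + (4 + 2*c) = -3 + 2*c)
V(W(-17))/p(n) = 1/((-25 + (-3 + 2*(-17)))*(-16)) = -1/16/(-25 + (-3 - 34)) = -1/16/(-25 - 37) = -1/16/(-62) = -1/62*(-1/16) = 1/992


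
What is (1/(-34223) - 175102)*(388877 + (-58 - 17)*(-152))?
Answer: -2398666225661919/34223 ≈ -7.0089e+10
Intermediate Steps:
(1/(-34223) - 175102)*(388877 + (-58 - 17)*(-152)) = (-1/34223 - 175102)*(388877 - 75*(-152)) = -5992515747*(388877 + 11400)/34223 = -5992515747/34223*400277 = -2398666225661919/34223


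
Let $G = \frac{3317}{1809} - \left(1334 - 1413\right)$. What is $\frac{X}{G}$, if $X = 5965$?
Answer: $\frac{10790685}{146228} \approx 73.794$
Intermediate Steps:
$G = \frac{146228}{1809}$ ($G = 3317 \cdot \frac{1}{1809} - \left(1334 - 1413\right) = \frac{3317}{1809} - -79 = \frac{3317}{1809} + 79 = \frac{146228}{1809} \approx 80.834$)
$\frac{X}{G} = \frac{5965}{\frac{146228}{1809}} = 5965 \cdot \frac{1809}{146228} = \frac{10790685}{146228}$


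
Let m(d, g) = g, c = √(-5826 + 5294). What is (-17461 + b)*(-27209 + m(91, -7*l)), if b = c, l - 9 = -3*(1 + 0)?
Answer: 475829711 - 54502*I*√133 ≈ 4.7583e+8 - 6.2855e+5*I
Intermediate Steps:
c = 2*I*√133 (c = √(-532) = 2*I*√133 ≈ 23.065*I)
l = 6 (l = 9 - 3*(1 + 0) = 9 - 3*1 = 9 - 3 = 6)
b = 2*I*√133 ≈ 23.065*I
(-17461 + b)*(-27209 + m(91, -7*l)) = (-17461 + 2*I*√133)*(-27209 - 7*6) = (-17461 + 2*I*√133)*(-27209 - 42) = (-17461 + 2*I*√133)*(-27251) = 475829711 - 54502*I*√133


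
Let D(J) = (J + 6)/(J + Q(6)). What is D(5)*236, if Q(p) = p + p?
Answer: 2596/17 ≈ 152.71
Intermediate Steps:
Q(p) = 2*p
D(J) = (6 + J)/(12 + J) (D(J) = (J + 6)/(J + 2*6) = (6 + J)/(J + 12) = (6 + J)/(12 + J))
D(5)*236 = ((6 + 5)/(12 + 5))*236 = (11/17)*236 = 2596/17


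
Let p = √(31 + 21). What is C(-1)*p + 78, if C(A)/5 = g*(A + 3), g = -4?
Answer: 78 - 80*√13 ≈ -210.44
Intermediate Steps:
C(A) = -60 - 20*A (C(A) = 5*(-4*(A + 3)) = 5*(-4*(3 + A)) = 5*(-12 - 4*A) = -60 - 20*A)
p = 2*√13 (p = √52 = 2*√13 ≈ 7.2111)
C(-1)*p + 78 = (-60 - 20*(-1))*(2*√13) + 78 = (-60 + 20)*(2*√13) + 78 = -80*√13 + 78 = 78 - 80*√13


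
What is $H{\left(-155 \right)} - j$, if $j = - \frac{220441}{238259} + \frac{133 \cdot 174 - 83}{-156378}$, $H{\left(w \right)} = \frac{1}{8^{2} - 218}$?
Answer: $\frac{218483093888}{204921562461} \approx 1.0662$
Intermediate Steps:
$H{\left(w \right)} = - \frac{1}{154}$ ($H{\left(w \right)} = \frac{1}{64 - 218} = \frac{1}{-154} = - \frac{1}{154}$)
$j = - \frac{39966136979}{37258465902}$ ($j = \left(-220441\right) \frac{1}{238259} + \left(23142 - 83\right) \left(- \frac{1}{156378}\right) = - \frac{220441}{238259} + 23059 \left(- \frac{1}{156378}\right) = - \frac{220441}{238259} - \frac{23059}{156378} = - \frac{39966136979}{37258465902} \approx -1.0727$)
$H{\left(-155 \right)} - j = - \frac{1}{154} - - \frac{39966136979}{37258465902} = - \frac{1}{154} + \frac{39966136979}{37258465902} = \frac{218483093888}{204921562461}$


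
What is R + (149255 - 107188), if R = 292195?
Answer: 334262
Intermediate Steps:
R + (149255 - 107188) = 292195 + (149255 - 107188) = 292195 + 42067 = 334262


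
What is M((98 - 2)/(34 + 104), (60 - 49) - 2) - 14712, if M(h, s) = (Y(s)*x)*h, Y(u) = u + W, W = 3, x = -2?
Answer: -338760/23 ≈ -14729.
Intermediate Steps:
Y(u) = 3 + u (Y(u) = u + 3 = 3 + u)
M(h, s) = h*(-6 - 2*s) (M(h, s) = ((3 + s)*(-2))*h = (-6 - 2*s)*h = h*(-6 - 2*s))
M((98 - 2)/(34 + 104), (60 - 49) - 2) - 14712 = -2*(98 - 2)/(34 + 104)*(3 + ((60 - 49) - 2)) - 14712 = -2*96/138*(3 + (11 - 2)) - 14712 = -2*96*(1/138)*(3 + 9) - 14712 = -2*16/23*12 - 14712 = -384/23 - 14712 = -338760/23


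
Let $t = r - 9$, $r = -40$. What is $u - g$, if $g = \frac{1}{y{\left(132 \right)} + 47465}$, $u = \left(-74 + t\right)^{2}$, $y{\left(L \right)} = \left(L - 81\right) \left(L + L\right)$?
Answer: $\frac{921794840}{60929} \approx 15129.0$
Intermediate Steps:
$y{\left(L \right)} = 2 L \left(-81 + L\right)$ ($y{\left(L \right)} = \left(-81 + L\right) 2 L = 2 L \left(-81 + L\right)$)
$t = -49$ ($t = -40 - 9 = -49$)
$u = 15129$ ($u = \left(-74 - 49\right)^{2} = \left(-123\right)^{2} = 15129$)
$g = \frac{1}{60929}$ ($g = \frac{1}{2 \cdot 132 \left(-81 + 132\right) + 47465} = \frac{1}{2 \cdot 132 \cdot 51 + 47465} = \frac{1}{13464 + 47465} = \frac{1}{60929} \approx 1.6413 \cdot 10^{-5}$)
$u - g = 15129 - \frac{1}{60929} = \frac{921794840}{60929}$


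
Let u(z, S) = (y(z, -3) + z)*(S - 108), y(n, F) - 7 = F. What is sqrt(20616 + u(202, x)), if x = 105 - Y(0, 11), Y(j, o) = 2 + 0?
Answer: sqrt(19586) ≈ 139.95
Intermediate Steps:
y(n, F) = 7 + F
Y(j, o) = 2
x = 103 (x = 105 - 1*2 = 105 - 2 = 103)
u(z, S) = (-108 + S)*(4 + z) (u(z, S) = ((7 - 3) + z)*(S - 108) = (4 + z)*(-108 + S) = (-108 + S)*(4 + z))
sqrt(20616 + u(202, x)) = sqrt(20616 + (-432 - 108*202 + 4*103 + 103*202)) = sqrt(20616 + (-432 - 21816 + 412 + 20806)) = sqrt(20616 - 1030) = sqrt(19586)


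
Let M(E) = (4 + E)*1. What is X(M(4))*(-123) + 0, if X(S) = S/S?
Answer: -123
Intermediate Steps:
M(E) = 4 + E
X(S) = 1
X(M(4))*(-123) + 0 = 1*(-123) + 0 = -123 + 0 = -123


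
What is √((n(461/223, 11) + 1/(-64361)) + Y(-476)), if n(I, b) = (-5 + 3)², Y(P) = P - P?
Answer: √16569288923/64361 ≈ 2.0000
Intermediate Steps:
Y(P) = 0
n(I, b) = 4 (n(I, b) = (-2)² = 4)
√((n(461/223, 11) + 1/(-64361)) + Y(-476)) = √((4 + 1/(-64361)) + 0) = √((4 - 1/64361) + 0) = √(257443/64361 + 0) = √(257443/64361) = √16569288923/64361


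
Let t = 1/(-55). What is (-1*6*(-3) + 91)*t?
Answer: -109/55 ≈ -1.9818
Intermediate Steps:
t = -1/55 ≈ -0.018182
(-1*6*(-3) + 91)*t = (-1*6*(-3) + 91)*(-1/55) = (-6*(-3) + 91)*(-1/55) = (18 + 91)*(-1/55) = 109*(-1/55) = -109/55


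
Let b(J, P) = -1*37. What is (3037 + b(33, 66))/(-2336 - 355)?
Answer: -1000/897 ≈ -1.1148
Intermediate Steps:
b(J, P) = -37
(3037 + b(33, 66))/(-2336 - 355) = (3037 - 37)/(-2336 - 355) = 3000/(-2691) = 3000*(-1/2691) = -1000/897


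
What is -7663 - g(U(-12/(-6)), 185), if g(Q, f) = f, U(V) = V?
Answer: -7848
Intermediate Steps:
-7663 - g(U(-12/(-6)), 185) = -7663 - 1*185 = -7663 - 185 = -7848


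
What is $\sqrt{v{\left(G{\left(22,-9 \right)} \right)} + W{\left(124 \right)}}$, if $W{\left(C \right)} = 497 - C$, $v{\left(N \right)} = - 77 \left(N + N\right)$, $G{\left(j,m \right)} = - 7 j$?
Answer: $\sqrt{24089} \approx 155.21$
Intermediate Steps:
$v{\left(N \right)} = - 154 N$ ($v{\left(N \right)} = - 77 \cdot 2 N = - 154 N$)
$\sqrt{v{\left(G{\left(22,-9 \right)} \right)} + W{\left(124 \right)}} = \sqrt{- 154 \left(\left(-7\right) 22\right) + \left(497 - 124\right)} = \sqrt{\left(-154\right) \left(-154\right) + \left(497 - 124\right)} = \sqrt{23716 + 373} = \sqrt{24089}$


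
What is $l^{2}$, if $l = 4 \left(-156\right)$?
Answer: $389376$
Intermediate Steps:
$l = -624$
$l^{2} = \left(-624\right)^{2} = 389376$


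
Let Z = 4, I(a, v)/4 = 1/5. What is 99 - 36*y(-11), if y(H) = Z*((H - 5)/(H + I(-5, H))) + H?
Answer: 4575/17 ≈ 269.12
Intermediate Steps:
I(a, v) = 4/5
y(H) = H + 4*(-5 + H)/(4/5 + H) (y(H) = 4*((H - 5)/(H + 4/5)) + H = 4*((-5 + H)/(4/5 + H)) + H = 4*(-5 + H)/(4/5 + H) + H = H + 4*(-5 + H)/(4/5 + H))
99 - 36*y(-11) = 99 - 36*(-100 + 5*(-11)**2 + 24*(-11))/(4 + 5*(-11)) = 99 - 36*(-100 + 5*121 - 264)/(4 - 55) = 99 - 36*(-100 + 605 - 264)/(-51) = 99 - (-12)*241/17 = 99 - 36*(-241/51) = 99 + 2892/17 = 4575/17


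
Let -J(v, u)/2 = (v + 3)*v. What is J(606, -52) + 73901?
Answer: -664207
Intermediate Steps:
J(v, u) = -2*v*(3 + v) (J(v, u) = -2*(v + 3)*v = -2*(3 + v)*v = -2*v*(3 + v))
J(606, -52) + 73901 = -2*606*(3 + 606) + 73901 = -2*606*609 + 73901 = -738108 + 73901 = -664207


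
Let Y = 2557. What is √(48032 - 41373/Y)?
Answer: √313939385207/2557 ≈ 219.13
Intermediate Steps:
√(48032 - 41373/Y) = √(48032 - 41373/2557) = √(122776451/2557) = √313939385207/2557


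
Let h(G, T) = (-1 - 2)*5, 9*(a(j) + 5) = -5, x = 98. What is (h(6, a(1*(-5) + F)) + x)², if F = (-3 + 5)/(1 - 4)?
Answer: 6889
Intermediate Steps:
F = -⅔ (F = 2/(-3) = 2*(-⅓) = -⅔ ≈ -0.66667)
a(j) = -50/9 (a(j) = -5 + (⅑)*(-5) = -5 - 5/9 = -50/9)
h(G, T) = -15 (h(G, T) = -3*5 = -15)
(h(6, a(1*(-5) + F)) + x)² = (-15 + 98)² = 83² = 6889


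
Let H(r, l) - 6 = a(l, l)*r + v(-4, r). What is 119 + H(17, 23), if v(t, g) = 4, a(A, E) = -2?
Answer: 95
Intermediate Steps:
H(r, l) = 10 - 2*r (H(r, l) = 6 + (-2*r + 4) = 6 + (4 - 2*r) = 10 - 2*r)
119 + H(17, 23) = 119 + (10 - 2*17) = 119 + (10 - 34) = 119 - 24 = 95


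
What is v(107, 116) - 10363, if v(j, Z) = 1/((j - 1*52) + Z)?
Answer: -1772072/171 ≈ -10363.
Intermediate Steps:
v(j, Z) = 1/(-52 + Z + j) (v(j, Z) = 1/((j - 52) + Z) = 1/((-52 + j) + Z) = 1/(-52 + Z + j))
v(107, 116) - 10363 = 1/(-52 + 116 + 107) - 10363 = 1/171 - 10363 = -1772072/171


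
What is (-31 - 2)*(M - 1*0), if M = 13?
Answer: -429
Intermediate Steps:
(-31 - 2)*(M - 1*0) = (-31 - 2)*(13 - 1*0) = -33*(13 + 0) = -33*13 = -429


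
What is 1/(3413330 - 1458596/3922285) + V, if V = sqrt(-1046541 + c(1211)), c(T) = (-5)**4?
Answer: 3922285/13388051600454 + 74*I*sqrt(191) ≈ 2.9297e-7 + 1022.7*I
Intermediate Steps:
c(T) = 625
V = 74*I*sqrt(191) (V = sqrt(-1046541 + 625) = sqrt(-1045916) = 74*I*sqrt(191) ≈ 1022.7*I)
1/(3413330 - 1458596/3922285) + V = 1/(3413330 - 1458596/3922285) + 74*I*sqrt(191) = 1/(13388051600454/3922285) + 74*I*sqrt(191) = 3922285/13388051600454 + 74*I*sqrt(191)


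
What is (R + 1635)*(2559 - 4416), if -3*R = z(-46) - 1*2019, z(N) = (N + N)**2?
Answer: 953260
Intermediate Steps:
z(N) = 4*N**2 (z(N) = (2*N)**2 = 4*N**2)
R = -6445/3 (R = -(4*(-46)**2 - 1*2019)/3 = -(4*2116 - 2019)/3 = -(8464 - 2019)/3 = -1/3*6445 = -6445/3 ≈ -2148.3)
(R + 1635)*(2559 - 4416) = (-6445/3 + 1635)*(2559 - 4416) = -1540/3*(-1857) = 953260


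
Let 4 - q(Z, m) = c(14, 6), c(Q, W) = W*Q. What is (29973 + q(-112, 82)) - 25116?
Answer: 4777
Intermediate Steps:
c(Q, W) = Q*W
q(Z, m) = -80 (q(Z, m) = 4 - 14*6 = 4 - 1*84 = 4 - 84 = -80)
(29973 + q(-112, 82)) - 25116 = (29973 - 80) - 25116 = 29893 - 25116 = 4777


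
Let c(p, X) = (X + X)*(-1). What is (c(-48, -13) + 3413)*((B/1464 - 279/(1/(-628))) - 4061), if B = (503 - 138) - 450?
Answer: 861692962781/1464 ≈ 5.8859e+8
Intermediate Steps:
c(p, X) = -2*X (c(p, X) = (2*X)*(-1) = -2*X)
B = -85 (B = 365 - 450 = -85)
(c(-48, -13) + 3413)*((B/1464 - 279/(1/(-628))) - 4061) = (-2*(-13) + 3413)*((-85/1464 - 279/(1/(-628))) - 4061) = (26 + 3413)*((-85*1/1464 - 279/(-1/628)) - 4061) = 3439*((-85/1464 - 279*(-628)) - 4061) = 3439*((-85/1464 + 175212) - 4061) = 3439*(256510283/1464 - 4061) = 3439*(250564979/1464) = 861692962781/1464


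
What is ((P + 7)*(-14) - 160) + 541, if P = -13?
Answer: 465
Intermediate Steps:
((P + 7)*(-14) - 160) + 541 = ((-13 + 7)*(-14) - 160) + 541 = (-6*(-14) - 160) + 541 = (84 - 160) + 541 = -76 + 541 = 465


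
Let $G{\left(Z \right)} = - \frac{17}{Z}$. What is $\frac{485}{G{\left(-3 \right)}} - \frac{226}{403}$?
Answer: $\frac{582523}{6851} \approx 85.027$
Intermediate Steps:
$\frac{485}{G{\left(-3 \right)}} - \frac{226}{403} = \frac{485}{\left(-17\right) \frac{1}{-3}} - \frac{226}{403} = \frac{485}{\left(-17\right) \left(- \frac{1}{3}\right)} - \frac{226}{403} = \frac{485}{\frac{17}{3}} - \frac{226}{403} = 485 \cdot \frac{3}{17} - \frac{226}{403} = \frac{1455}{17} - \frac{226}{403} = \frac{582523}{6851}$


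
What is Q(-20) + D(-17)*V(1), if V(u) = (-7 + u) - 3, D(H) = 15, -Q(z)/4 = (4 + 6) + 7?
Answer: -203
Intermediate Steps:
Q(z) = -68 (Q(z) = -4*((4 + 6) + 7) = -4*(10 + 7) = -4*17 = -68)
V(u) = -10 + u
Q(-20) + D(-17)*V(1) = -68 + 15*(-10 + 1) = -68 + 15*(-9) = -68 - 135 = -203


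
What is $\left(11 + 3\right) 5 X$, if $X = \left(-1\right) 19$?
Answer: $-1330$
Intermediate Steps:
$X = -19$
$\left(11 + 3\right) 5 X = \left(11 + 3\right) 5 \left(-19\right) = 14 \cdot 5 \left(-19\right) = 70 \left(-19\right) = -1330$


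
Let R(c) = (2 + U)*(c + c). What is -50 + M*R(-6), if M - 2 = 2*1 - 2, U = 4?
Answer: -194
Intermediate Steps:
R(c) = 12*c (R(c) = (2 + 4)*(c + c) = 6*(2*c) = 12*c)
M = 2 (M = 2 + (2*1 - 2) = 2 + (2 - 2) = 2 + 0 = 2)
-50 + M*R(-6) = -50 + 2*(12*(-6)) = -50 + 2*(-72) = -50 - 144 = -194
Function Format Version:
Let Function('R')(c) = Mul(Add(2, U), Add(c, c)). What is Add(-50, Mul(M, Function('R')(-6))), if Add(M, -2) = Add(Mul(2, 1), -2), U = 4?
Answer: -194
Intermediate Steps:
Function('R')(c) = Mul(12, c) (Function('R')(c) = Mul(Add(2, 4), Add(c, c)) = Mul(6, Mul(2, c)) = Mul(12, c))
M = 2 (M = Add(2, Add(Mul(2, 1), -2)) = Add(2, Add(2, -2)) = Add(2, 0) = 2)
Add(-50, Mul(M, Function('R')(-6))) = Add(-50, Mul(2, Mul(12, -6))) = Add(-50, Mul(2, -72)) = Add(-50, -144) = -194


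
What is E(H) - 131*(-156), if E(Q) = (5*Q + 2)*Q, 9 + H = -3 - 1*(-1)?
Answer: 21019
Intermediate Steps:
H = -11 (H = -9 + (-3 - 1*(-1)) = -9 + (-3 + 1) = -9 - 2 = -11)
E(Q) = Q*(2 + 5*Q) (E(Q) = (2 + 5*Q)*Q = Q*(2 + 5*Q))
E(H) - 131*(-156) = -11*(2 + 5*(-11)) - 131*(-156) = -11*(2 - 55) + 20436 = -11*(-53) + 20436 = 583 + 20436 = 21019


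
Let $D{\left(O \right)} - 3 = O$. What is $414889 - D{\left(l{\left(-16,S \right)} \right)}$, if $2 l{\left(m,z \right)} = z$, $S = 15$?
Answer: $\frac{829757}{2} \approx 4.1488 \cdot 10^{5}$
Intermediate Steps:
$l{\left(m,z \right)} = \frac{z}{2}$
$D{\left(O \right)} = 3 + O$
$414889 - D{\left(l{\left(-16,S \right)} \right)} = 414889 - \left(3 + \frac{1}{2} \cdot 15\right) = 414889 - \left(3 + \frac{15}{2}\right) = 414889 - \frac{21}{2} = \frac{829757}{2}$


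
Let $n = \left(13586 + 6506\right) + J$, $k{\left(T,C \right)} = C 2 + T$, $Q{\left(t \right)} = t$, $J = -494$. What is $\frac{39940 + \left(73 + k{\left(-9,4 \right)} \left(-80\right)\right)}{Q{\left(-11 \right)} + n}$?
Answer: $\frac{40093}{19587} \approx 2.0469$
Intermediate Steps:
$k{\left(T,C \right)} = T + 2 C$ ($k{\left(T,C \right)} = 2 C + T = T + 2 C$)
$n = 19598$ ($n = \left(13586 + 6506\right) - 494 = 20092 - 494 = 19598$)
$\frac{39940 + \left(73 + k{\left(-9,4 \right)} \left(-80\right)\right)}{Q{\left(-11 \right)} + n} = \frac{39940 + \left(73 + \left(-9 + 2 \cdot 4\right) \left(-80\right)\right)}{-11 + 19598} = \frac{39940 + \left(73 + \left(-9 + 8\right) \left(-80\right)\right)}{19587} = \left(39940 + \left(73 - -80\right)\right) \frac{1}{19587} = \left(39940 + \left(73 + 80\right)\right) \frac{1}{19587} = \left(39940 + 153\right) \frac{1}{19587} = 40093 \cdot \frac{1}{19587} = \frac{40093}{19587}$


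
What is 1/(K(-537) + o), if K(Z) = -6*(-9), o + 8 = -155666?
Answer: -1/155620 ≈ -6.4259e-6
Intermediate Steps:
o = -155674 (o = -8 - 155666 = -155674)
K(Z) = 54
1/(K(-537) + o) = 1/(54 - 155674) = 1/(-155620) = -1/155620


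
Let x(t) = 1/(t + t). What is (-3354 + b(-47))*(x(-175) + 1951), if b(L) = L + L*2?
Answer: -477311451/70 ≈ -6.8187e+6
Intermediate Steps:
x(t) = 1/(2*t)
b(L) = 3*L (b(L) = L + 2*L = 3*L)
(-3354 + b(-47))*(x(-175) + 1951) = (-3354 + 3*(-47))*((½)/(-175) + 1951) = (-3354 - 141)*((½)*(-1/175) + 1951) = -3495*(-1/350 + 1951) = -3495*682849/350 = -477311451/70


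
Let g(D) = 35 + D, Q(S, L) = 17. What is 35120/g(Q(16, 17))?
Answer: 8780/13 ≈ 675.38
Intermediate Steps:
35120/g(Q(16, 17)) = 35120/(35 + 17) = 35120/52 = 35120*(1/52) = 8780/13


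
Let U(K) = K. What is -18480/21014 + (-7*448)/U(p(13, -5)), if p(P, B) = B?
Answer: 4700536/7505 ≈ 626.32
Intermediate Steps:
-18480/21014 + (-7*448)/U(p(13, -5)) = -18480/21014 - 7*448/(-5) = -18480*1/21014 - 3136*(-1/5) = -1320/1501 + 3136/5 = 4700536/7505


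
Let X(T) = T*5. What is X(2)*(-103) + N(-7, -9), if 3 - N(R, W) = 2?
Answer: -1029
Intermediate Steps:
N(R, W) = 1 (N(R, W) = 3 - 1*2 = 3 - 2 = 1)
X(T) = 5*T
X(2)*(-103) + N(-7, -9) = (5*2)*(-103) + 1 = 10*(-103) + 1 = -1030 + 1 = -1029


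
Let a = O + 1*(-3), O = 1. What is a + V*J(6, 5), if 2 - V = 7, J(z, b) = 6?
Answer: -32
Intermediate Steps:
V = -5 (V = 2 - 1*7 = 2 - 7 = -5)
a = -2 (a = 1 + 1*(-3) = 1 - 3 = -2)
a + V*J(6, 5) = -2 - 5*6 = -2 - 30 = -32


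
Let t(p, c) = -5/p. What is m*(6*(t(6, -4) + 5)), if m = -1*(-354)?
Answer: 8850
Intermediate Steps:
m = 354
m*(6*(t(6, -4) + 5)) = 354*(6*(-5/6 + 5)) = 354*(6*(-5*⅙ + 5)) = 354*(6*(-⅚ + 5)) = 354*(6*(25/6)) = 354*25 = 8850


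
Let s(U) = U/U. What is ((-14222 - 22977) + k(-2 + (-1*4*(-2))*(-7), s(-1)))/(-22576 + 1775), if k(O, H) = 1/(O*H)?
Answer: 2157543/1206458 ≈ 1.7883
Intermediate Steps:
s(U) = 1
k(O, H) = 1/(H*O)
((-14222 - 22977) + k(-2 + (-1*4*(-2))*(-7), s(-1)))/(-22576 + 1775) = ((-14222 - 22977) + 1/(1*(-2 + (-1*4*(-2))*(-7))))/(-22576 + 1775) = (-37199 + 1/(-2 - 4*(-2)*(-7)))/(-20801) = (-37199 + 1/(-2 + 8*(-7)))*(-1/20801) = (-37199 + 1/(-2 - 56))*(-1/20801) = (-37199 + 1/(-58))*(-1/20801) = (-37199 + 1*(-1/58))*(-1/20801) = (-37199 - 1/58)*(-1/20801) = -2157543/58*(-1/20801) = 2157543/1206458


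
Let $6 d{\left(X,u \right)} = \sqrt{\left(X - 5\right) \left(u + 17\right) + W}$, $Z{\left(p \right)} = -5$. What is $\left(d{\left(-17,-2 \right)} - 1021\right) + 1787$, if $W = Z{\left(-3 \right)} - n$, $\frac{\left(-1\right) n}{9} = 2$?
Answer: $766 + \frac{i \sqrt{317}}{6} \approx 766.0 + 2.9674 i$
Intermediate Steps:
$n = -18$ ($n = \left(-9\right) 2 = -18$)
$W = 13$ ($W = -5 - -18 = -5 + 18 = 13$)
$d{\left(X,u \right)} = \frac{\sqrt{13 + \left(-5 + X\right) \left(17 + u\right)}}{6}$ ($d{\left(X,u \right)} = \frac{\sqrt{\left(X - 5\right) \left(u + 17\right) + 13}}{6} = \frac{\sqrt{\left(-5 + X\right) \left(17 + u\right) + 13}}{6} = \frac{\sqrt{13 + \left(-5 + X\right) \left(17 + u\right)}}{6}$)
$\left(d{\left(-17,-2 \right)} - 1021\right) + 1787 = \left(\frac{\sqrt{-72 - -10 + 17 \left(-17\right) - -34}}{6} - 1021\right) + 1787 = \left(\frac{\sqrt{-72 + 10 - 289 + 34}}{6} - 1021\right) + 1787 = \left(\frac{\sqrt{-317}}{6} - 1021\right) + 1787 = \left(\frac{i \sqrt{317}}{6} - 1021\right) + 1787 = \left(-1021 + \frac{i \sqrt{317}}{6}\right) + 1787 = 766 + \frac{i \sqrt{317}}{6}$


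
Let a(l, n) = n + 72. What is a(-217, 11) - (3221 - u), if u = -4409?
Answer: -7547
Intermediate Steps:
a(l, n) = 72 + n
a(-217, 11) - (3221 - u) = (72 + 11) - (3221 - 1*(-4409)) = 83 - (3221 + 4409) = 83 - 1*7630 = 83 - 7630 = -7547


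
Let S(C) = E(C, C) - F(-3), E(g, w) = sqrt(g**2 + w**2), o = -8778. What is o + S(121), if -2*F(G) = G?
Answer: -17559/2 + 121*sqrt(2) ≈ -8608.4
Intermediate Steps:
F(G) = -G/2
S(C) = -3/2 + sqrt(2)*sqrt(C**2) (S(C) = sqrt(C**2 + C**2) - (-1)*(-3)/2 = sqrt(2*C**2) - 1*3/2 = sqrt(2)*sqrt(C**2) - 3/2 = -3/2 + sqrt(2)*sqrt(C**2))
o + S(121) = -8778 + (-3/2 + sqrt(2)*sqrt(121**2)) = -8778 + (-3/2 + sqrt(2)*sqrt(14641)) = -8778 + (-3/2 + sqrt(2)*121) = -8778 + (-3/2 + 121*sqrt(2)) = -17559/2 + 121*sqrt(2)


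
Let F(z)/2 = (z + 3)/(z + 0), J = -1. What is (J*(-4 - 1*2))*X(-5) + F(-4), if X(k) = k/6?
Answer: -9/2 ≈ -4.5000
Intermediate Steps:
F(z) = 2*(3 + z)/z (F(z) = 2*((z + 3)/(z + 0)) = 2*((3 + z)/z) = 2*(3 + z)/z)
X(k) = k/6 (X(k) = k*(1/6) = k/6)
(J*(-4 - 1*2))*X(-5) + F(-4) = (-(-4 - 1*2))*((1/6)*(-5)) + (2 + 6/(-4)) = -(-4 - 2)*(-5/6) + (2 + 6*(-1/4)) = -1*(-6)*(-5/6) + (2 - 3/2) = 6*(-5/6) + 1/2 = -5 + 1/2 = -9/2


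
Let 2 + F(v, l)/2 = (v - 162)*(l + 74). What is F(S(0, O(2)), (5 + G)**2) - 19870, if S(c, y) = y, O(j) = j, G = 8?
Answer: -97634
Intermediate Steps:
F(v, l) = -4 + 2*(-162 + v)*(74 + l) (F(v, l) = -4 + 2*((v - 162)*(l + 74)) = -4 + 2*((-162 + v)*(74 + l)) = -4 + 2*(-162 + v)*(74 + l))
F(S(0, O(2)), (5 + G)**2) - 19870 = (-23980 - 324*(5 + 8)**2 + 148*2 + 2*(5 + 8)**2*2) - 19870 = (-23980 - 324*13**2 + 296 + 2*13**2*2) - 19870 = (-23980 - 324*169 + 296 + 2*169*2) - 19870 = (-23980 - 54756 + 296 + 676) - 19870 = -77764 - 19870 = -97634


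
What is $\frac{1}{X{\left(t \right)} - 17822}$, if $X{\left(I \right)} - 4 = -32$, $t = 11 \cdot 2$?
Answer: $- \frac{1}{17850} \approx -5.6022 \cdot 10^{-5}$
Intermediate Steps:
$t = 22$
$X{\left(I \right)} = -28$ ($X{\left(I \right)} = 4 - 32 = -28$)
$\frac{1}{X{\left(t \right)} - 17822} = \frac{1}{-28 - 17822} = \frac{1}{-17850} = - \frac{1}{17850}$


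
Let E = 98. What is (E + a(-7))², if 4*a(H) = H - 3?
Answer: 36481/4 ≈ 9120.3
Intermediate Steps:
a(H) = -¾ + H/4 (a(H) = (H - 3)/4 = (-3 + H)/4 = -¾ + H/4)
(E + a(-7))² = (98 + (-¾ + (¼)*(-7)))² = (98 + (-¾ - 7/4))² = (98 - 5/2)² = (191/2)² = 36481/4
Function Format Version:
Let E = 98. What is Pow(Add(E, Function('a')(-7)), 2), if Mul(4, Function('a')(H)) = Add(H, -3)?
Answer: Rational(36481, 4) ≈ 9120.3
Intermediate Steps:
Function('a')(H) = Add(Rational(-3, 4), Mul(Rational(1, 4), H)) (Function('a')(H) = Mul(Rational(1, 4), Add(H, -3)) = Mul(Rational(1, 4), Add(-3, H)) = Add(Rational(-3, 4), Mul(Rational(1, 4), H)))
Pow(Add(E, Function('a')(-7)), 2) = Pow(Add(98, Add(Rational(-3, 4), Mul(Rational(1, 4), -7))), 2) = Pow(Add(98, Add(Rational(-3, 4), Rational(-7, 4))), 2) = Pow(Add(98, Rational(-5, 2)), 2) = Pow(Rational(191, 2), 2) = Rational(36481, 4)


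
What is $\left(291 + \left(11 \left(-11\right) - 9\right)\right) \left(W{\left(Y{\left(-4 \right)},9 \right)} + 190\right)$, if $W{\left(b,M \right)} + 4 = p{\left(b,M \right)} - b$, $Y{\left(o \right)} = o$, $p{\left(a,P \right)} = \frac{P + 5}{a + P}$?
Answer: $\frac{155204}{5} \approx 31041.0$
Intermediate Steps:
$p{\left(a,P \right)} = \frac{5 + P}{P + a}$
$W{\left(b,M \right)} = -4 - b + \frac{5 + M}{M + b}$ ($W{\left(b,M \right)} = -4 - \left(b - \frac{5 + M}{M + b}\right) = -4 - b + \frac{5 + M}{M + b}$)
$\left(291 + \left(11 \left(-11\right) - 9\right)\right) \left(W{\left(Y{\left(-4 \right)},9 \right)} + 190\right) = \left(291 + \left(11 \left(-11\right) - 9\right)\right) \left(\frac{5 + 9 - \left(4 - 4\right) \left(9 - 4\right)}{9 - 4} + 190\right) = \left(291 - 130\right) \left(\frac{5 + 9 - 0 \cdot 5}{5} + 190\right) = \left(291 - 130\right) \left(\frac{5 + 9 + 0}{5} + 190\right) = 161 \left(\frac{1}{5} \cdot 14 + 190\right) = 161 \left(\frac{14}{5} + 190\right) = 161 \cdot \frac{964}{5} = \frac{155204}{5}$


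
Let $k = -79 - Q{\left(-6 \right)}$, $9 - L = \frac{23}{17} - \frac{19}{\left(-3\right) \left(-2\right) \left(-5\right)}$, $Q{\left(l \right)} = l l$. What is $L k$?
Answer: $- \frac{82271}{102} \approx -806.58$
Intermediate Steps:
$Q{\left(l \right)} = l^{2}$
$L = \frac{3577}{510}$ ($L = 9 - \left(\frac{23}{17} - \frac{19}{\left(-3\right) \left(-2\right) \left(-5\right)}\right) = 9 - \left(23 \cdot \frac{1}{17} - \frac{19}{6 \left(-5\right)}\right) = 9 - \left(\frac{23}{17} - \frac{19}{-30}\right) = 9 - \left(\frac{23}{17} - - \frac{19}{30}\right) = 9 - \left(\frac{23}{17} + \frac{19}{30}\right) = 9 - \frac{1013}{510} = \frac{3577}{510} \approx 7.0137$)
$k = -115$ ($k = -79 - \left(-6\right)^{2} = -79 - 36 = -115$)
$L k = \frac{3577}{510} \left(-115\right) = - \frac{82271}{102}$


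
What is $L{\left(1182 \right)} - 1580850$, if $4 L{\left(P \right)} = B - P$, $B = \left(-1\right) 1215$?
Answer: $- \frac{6325797}{4} \approx -1.5815 \cdot 10^{6}$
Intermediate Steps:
$B = -1215$
$L{\left(P \right)} = - \frac{1215}{4} - \frac{P}{4}$ ($L{\left(P \right)} = \frac{-1215 - P}{4} = - \frac{1215}{4} - \frac{P}{4}$)
$L{\left(1182 \right)} - 1580850 = \left(- \frac{1215}{4} - \frac{591}{2}\right) - 1580850 = - \frac{2397}{4} - 1580850 = - \frac{6325797}{4}$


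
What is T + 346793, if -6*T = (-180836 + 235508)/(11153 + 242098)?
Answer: 87825664931/253251 ≈ 3.4679e+5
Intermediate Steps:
T = -9112/253251 (T = -(-180836 + 235508)/(6*(11153 + 242098)) = -9112/253251 ≈ -0.035980)
T + 346793 = -9112/253251 + 346793 = 87825664931/253251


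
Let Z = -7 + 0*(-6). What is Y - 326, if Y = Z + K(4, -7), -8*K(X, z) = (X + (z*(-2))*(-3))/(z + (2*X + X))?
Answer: -6641/20 ≈ -332.05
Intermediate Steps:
Z = -7 (Z = -7 + 0 = -7)
K(X, z) = -(X + 6*z)/(8*(z + 3*X)) (K(X, z) = -(X + (z*(-2))*(-3))/(8*(z + (2*X + X))) = -(X - 2*z*(-3))/(8*(z + 3*X)) = -(X + 6*z)/(8*(z + 3*X)))
Y = -121/20 (Y = -7 + (-1*4 - 6*(-7))/(8*(-7 + 3*4)) = -7 + (-4 + 42)/(8*(-7 + 12)) = -7 + (1/8)*38/5 = -7 + (1/8)*(1/5)*38 = -7 + 19/20 = -121/20 ≈ -6.0500)
Y - 326 = -121/20 - 326 = -6641/20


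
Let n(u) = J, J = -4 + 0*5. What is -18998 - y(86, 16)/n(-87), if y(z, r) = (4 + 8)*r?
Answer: -18950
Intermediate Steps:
y(z, r) = 12*r
J = -4 (J = -4 + 0 = -4)
n(u) = -4
-18998 - y(86, 16)/n(-87) = -18998 - 12*16/(-4) = -18998 - 192*(-1)/4 = -18998 - 1*(-48) = -18998 + 48 = -18950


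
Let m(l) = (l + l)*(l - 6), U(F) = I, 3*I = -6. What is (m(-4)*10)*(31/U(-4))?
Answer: -12400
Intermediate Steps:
I = -2 (I = (⅓)*(-6) = -2)
U(F) = -2
m(l) = 2*l*(-6 + l) (m(l) = (2*l)*(-6 + l) = 2*l*(-6 + l))
(m(-4)*10)*(31/U(-4)) = ((2*(-4)*(-6 - 4))*10)*(31/(-2)) = ((2*(-4)*(-10))*10)*(31*(-½)) = (80*10)*(-31/2) = 800*(-31/2) = -12400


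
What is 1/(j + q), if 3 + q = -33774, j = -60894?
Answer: -1/94671 ≈ -1.0563e-5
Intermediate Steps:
q = -33777 (q = -3 - 33774 = -33777)
1/(j + q) = 1/(-60894 - 33777) = 1/(-94671) = -1/94671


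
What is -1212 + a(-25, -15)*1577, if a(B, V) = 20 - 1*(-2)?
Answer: 33482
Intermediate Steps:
a(B, V) = 22 (a(B, V) = 20 + 2 = 22)
-1212 + a(-25, -15)*1577 = -1212 + 22*1577 = -1212 + 34694 = 33482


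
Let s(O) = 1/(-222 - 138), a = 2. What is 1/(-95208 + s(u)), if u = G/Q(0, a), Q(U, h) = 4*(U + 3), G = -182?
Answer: -360/34274881 ≈ -1.0503e-5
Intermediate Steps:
Q(U, h) = 12 + 4*U (Q(U, h) = 4*(3 + U) = 12 + 4*U)
u = -91/6 (u = -182/(12 + 4*0) = -182/(12 + 0) = -182/12 = -182*1/12 = -91/6 ≈ -15.167)
s(O) = -1/360 (s(O) = 1/(-360) = -1/360)
1/(-95208 + s(u)) = 1/(-95208 - 1/360) = 1/(-34274881/360) = -360/34274881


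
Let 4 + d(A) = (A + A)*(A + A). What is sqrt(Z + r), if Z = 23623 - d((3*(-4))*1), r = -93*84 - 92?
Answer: 9*sqrt(187) ≈ 123.07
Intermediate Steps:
r = -7904 (r = -7812 - 92 = -7904)
d(A) = -4 + 4*A**2 (d(A) = -4 + (A + A)*(A + A) = -4 + (2*A)*(2*A) = -4 + 4*A**2)
Z = 23051 (Z = 23623 - (-4 + 4*((3*(-4))*1)**2) = 23623 - (-4 + 4*(-12*1)**2) = 23623 - (-4 + 4*(-12)**2) = 23623 - (-4 + 4*144) = 23623 - (-4 + 576) = 23623 - 1*572 = 23623 - 572 = 23051)
sqrt(Z + r) = sqrt(23051 - 7904) = sqrt(15147) = 9*sqrt(187)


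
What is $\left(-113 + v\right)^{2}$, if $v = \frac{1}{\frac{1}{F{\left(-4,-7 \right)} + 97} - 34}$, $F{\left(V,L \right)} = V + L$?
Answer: $\frac{109154248225}{8543929} \approx 12776.0$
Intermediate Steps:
$F{\left(V,L \right)} = L + V$
$v = - \frac{86}{2923}$ ($v = \frac{1}{\frac{1}{\left(-7 - 4\right) + 97} - 34} = \frac{1}{\frac{1}{-11 + 97} - 34} = \frac{1}{\frac{1}{86} - 34} = \frac{1}{- \frac{2923}{86}} = - \frac{86}{2923} \approx -0.029422$)
$\left(-113 + v\right)^{2} = \left(-113 - \frac{86}{2923}\right)^{2} = \left(- \frac{330385}{2923}\right)^{2} = \frac{109154248225}{8543929}$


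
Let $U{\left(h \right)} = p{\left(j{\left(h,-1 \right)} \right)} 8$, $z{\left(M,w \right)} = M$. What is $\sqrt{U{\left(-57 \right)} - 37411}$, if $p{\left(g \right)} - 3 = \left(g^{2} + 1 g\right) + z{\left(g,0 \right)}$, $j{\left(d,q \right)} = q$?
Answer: $3 i \sqrt{4155} \approx 193.38 i$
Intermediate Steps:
$p{\left(g \right)} = 3 + g^{2} + 2 g$ ($p{\left(g \right)} = 3 + \left(\left(g^{2} + 1 g\right) + g\right) = 3 + \left(\left(g^{2} + g\right) + g\right) = 3 + \left(\left(g + g^{2}\right) + g\right) = 3 + \left(g^{2} + 2 g\right) = 3 + g^{2} + 2 g$)
$U{\left(h \right)} = 16$ ($U{\left(h \right)} = \left(3 + \left(-1\right)^{2} + 2 \left(-1\right)\right) 8 = \left(3 + 1 - 2\right) 8 = 2 \cdot 8 = 16$)
$\sqrt{U{\left(-57 \right)} - 37411} = \sqrt{16 - 37411} = \sqrt{-37395} = 3 i \sqrt{4155}$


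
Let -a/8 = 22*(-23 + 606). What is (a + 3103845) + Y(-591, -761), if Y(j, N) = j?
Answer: 3000646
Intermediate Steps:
a = -102608 (a = -176*(-23 + 606) = -176*583 = -8*12826 = -102608)
(a + 3103845) + Y(-591, -761) = (-102608 + 3103845) - 591 = 3001237 - 591 = 3000646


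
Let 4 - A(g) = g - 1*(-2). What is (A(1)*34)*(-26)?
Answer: -884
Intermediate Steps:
A(g) = 2 - g (A(g) = 4 - (g - 1*(-2)) = 4 - (g + 2) = 4 - (2 + g) = 4 + (-2 - g) = 2 - g)
(A(1)*34)*(-26) = ((2 - 1*1)*34)*(-26) = ((2 - 1)*34)*(-26) = (1*34)*(-26) = 34*(-26) = -884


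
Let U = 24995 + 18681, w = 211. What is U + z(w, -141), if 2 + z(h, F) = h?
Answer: 43885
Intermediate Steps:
z(h, F) = -2 + h
U = 43676
U + z(w, -141) = 43676 + (-2 + 211) = 43676 + 209 = 43885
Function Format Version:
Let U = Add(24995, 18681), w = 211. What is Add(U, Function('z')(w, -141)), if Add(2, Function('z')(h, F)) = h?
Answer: 43885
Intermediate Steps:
Function('z')(h, F) = Add(-2, h)
U = 43676
Add(U, Function('z')(w, -141)) = Add(43676, Add(-2, 211)) = Add(43676, 209) = 43885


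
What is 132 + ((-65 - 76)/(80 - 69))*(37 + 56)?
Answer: -11661/11 ≈ -1060.1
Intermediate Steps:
132 + ((-65 - 76)/(80 - 69))*(37 + 56) = 132 - 141/11*93 = 132 - 13113/11 = -11661/11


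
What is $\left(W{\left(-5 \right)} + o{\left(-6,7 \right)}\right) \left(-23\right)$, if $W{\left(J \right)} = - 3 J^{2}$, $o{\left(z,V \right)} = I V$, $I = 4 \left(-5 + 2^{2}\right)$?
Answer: $2369$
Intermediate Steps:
$I = -4$ ($I = 4 \left(-5 + 4\right) = 4 \left(-1\right) = -4$)
$o{\left(z,V \right)} = - 4 V$
$\left(W{\left(-5 \right)} + o{\left(-6,7 \right)}\right) \left(-23\right) = \left(- 3 \left(-5\right)^{2} - 28\right) \left(-23\right) = \left(\left(-3\right) 25 - 28\right) \left(-23\right) = \left(-75 - 28\right) \left(-23\right) = \left(-103\right) \left(-23\right) = 2369$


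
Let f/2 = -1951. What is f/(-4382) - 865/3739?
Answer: 5399574/8192149 ≈ 0.65912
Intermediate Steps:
f = -3902 (f = 2*(-1951) = -3902)
f/(-4382) - 865/3739 = -3902/(-4382) - 865/3739 = -3902*(-1/4382) - 865*1/3739 = 1951/2191 - 865/3739 = 5399574/8192149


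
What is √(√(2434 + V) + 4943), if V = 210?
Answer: √(4943 + 2*√661) ≈ 70.671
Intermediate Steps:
√(√(2434 + V) + 4943) = √(√(2434 + 210) + 4943) = √(√2644 + 4943) = √(2*√661 + 4943) = √(4943 + 2*√661)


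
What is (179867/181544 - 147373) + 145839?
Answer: -278308629/181544 ≈ -1533.0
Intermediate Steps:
(179867/181544 - 147373) + 145839 = -26754504045/181544 + 145839 = -278308629/181544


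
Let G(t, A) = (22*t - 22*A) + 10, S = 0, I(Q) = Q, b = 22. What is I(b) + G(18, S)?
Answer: 428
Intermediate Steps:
G(t, A) = 10 - 22*A + 22*t (G(t, A) = (-22*A + 22*t) + 10 = 10 - 22*A + 22*t)
I(b) + G(18, S) = 22 + (10 - 22*0 + 22*18) = 22 + (10 + 0 + 396) = 22 + 406 = 428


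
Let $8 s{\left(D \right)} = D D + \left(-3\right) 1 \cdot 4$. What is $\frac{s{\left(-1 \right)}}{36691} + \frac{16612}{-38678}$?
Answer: $- \frac{2438256297}{5676537992} \approx -0.42953$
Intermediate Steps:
$s{\left(D \right)} = - \frac{3}{2} + \frac{D^{2}}{8}$ ($s{\left(D \right)} = \frac{D D + \left(-3\right) 1 \cdot 4}{8} = \frac{D^{2} - 12}{8} = \frac{-12 + D^{2}}{8} = - \frac{3}{2} + \frac{D^{2}}{8}$)
$\frac{s{\left(-1 \right)}}{36691} + \frac{16612}{-38678} = \frac{- \frac{3}{2} + \frac{\left(-1\right)^{2}}{8}}{36691} + \frac{16612}{-38678} = \left(- \frac{3}{2} + \frac{1}{8} \cdot 1\right) \frac{1}{36691} + 16612 \left(- \frac{1}{38678}\right) = \left(- \frac{3}{2} + \frac{1}{8}\right) \frac{1}{36691} - \frac{8306}{19339} = \left(- \frac{11}{8}\right) \frac{1}{36691} - \frac{8306}{19339} = - \frac{11}{293528} - \frac{8306}{19339} = - \frac{2438256297}{5676537992}$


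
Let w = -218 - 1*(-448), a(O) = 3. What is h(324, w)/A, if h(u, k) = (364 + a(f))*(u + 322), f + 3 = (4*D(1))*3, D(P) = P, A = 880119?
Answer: 237082/880119 ≈ 0.26937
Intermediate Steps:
f = 9 (f = -3 + (4*1)*3 = -3 + 4*3 = -3 + 12 = 9)
w = 230 (w = -218 + 448 = 230)
h(u, k) = 118174 + 367*u (h(u, k) = (364 + 3)*(u + 322) = 367*(322 + u) = 118174 + 367*u)
h(324, w)/A = (118174 + 367*324)/880119 = (118174 + 118908)*(1/880119) = 237082*(1/880119) = 237082/880119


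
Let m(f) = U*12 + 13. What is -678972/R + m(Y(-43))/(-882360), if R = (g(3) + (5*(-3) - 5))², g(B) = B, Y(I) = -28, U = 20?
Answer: -599097807037/255002040 ≈ -2349.4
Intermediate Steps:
m(f) = 253 (m(f) = 20*12 + 13 = 240 + 13 = 253)
R = 289 (R = (3 + (5*(-3) - 5))² = (3 + (-15 - 5))² = (3 - 20)² = (-17)² = 289)
-678972/R + m(Y(-43))/(-882360) = -678972/289 + 253/(-882360) = -678972*1/289 + 253*(-1/882360) = -678972/289 - 253/882360 = -599097807037/255002040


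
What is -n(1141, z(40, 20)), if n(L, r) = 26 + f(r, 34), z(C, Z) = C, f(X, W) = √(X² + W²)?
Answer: -26 - 2*√689 ≈ -78.498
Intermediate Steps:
f(X, W) = √(W² + X²)
n(L, r) = 26 + √(1156 + r²) (n(L, r) = 26 + √(34² + r²) = 26 + √(1156 + r²))
-n(1141, z(40, 20)) = -(26 + √(1156 + 40²)) = -(26 + √(1156 + 1600)) = -(26 + √2756) = -(26 + 2*√689) = -26 - 2*√689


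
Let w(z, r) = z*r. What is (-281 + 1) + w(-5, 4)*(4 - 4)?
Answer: -280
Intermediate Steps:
w(z, r) = r*z
(-281 + 1) + w(-5, 4)*(4 - 4) = (-281 + 1) + (4*(-5))*(4 - 4) = -280 - 20*0 = -280 + 0 = -280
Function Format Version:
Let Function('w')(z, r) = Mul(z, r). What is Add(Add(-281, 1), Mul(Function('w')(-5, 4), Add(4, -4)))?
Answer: -280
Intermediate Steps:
Function('w')(z, r) = Mul(r, z)
Add(Add(-281, 1), Mul(Function('w')(-5, 4), Add(4, -4))) = Add(Add(-281, 1), Mul(Mul(4, -5), Add(4, -4))) = Add(-280, Mul(-20, 0)) = Add(-280, 0) = -280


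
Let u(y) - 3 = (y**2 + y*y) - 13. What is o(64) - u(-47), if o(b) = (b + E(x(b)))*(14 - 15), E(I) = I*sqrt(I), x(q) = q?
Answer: -4984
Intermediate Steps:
E(I) = I**(3/2)
o(b) = -b - b**(3/2) (o(b) = (b + b**(3/2))*(14 - 15) = (b + b**(3/2))*(-1) = -b - b**(3/2))
u(y) = -10 + 2*y**2 (u(y) = 3 + ((y**2 + y*y) - 13) = 3 + ((y**2 + y**2) - 13) = 3 + (2*y**2 - 13) = 3 + (-13 + 2*y**2) = -10 + 2*y**2)
o(64) - u(-47) = (-1*64 - 64**(3/2)) - (-10 + 2*(-47)**2) = (-64 - 1*512) - (-10 + 2*2209) = (-64 - 512) - (-10 + 4418) = -576 - 1*4408 = -576 - 4408 = -4984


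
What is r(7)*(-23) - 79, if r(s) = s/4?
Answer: -477/4 ≈ -119.25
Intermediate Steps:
r(s) = s/4 (r(s) = s*(1/4) = s/4)
r(7)*(-23) - 79 = ((1/4)*7)*(-23) - 79 = (7/4)*(-23) - 79 = -161/4 - 79 = -477/4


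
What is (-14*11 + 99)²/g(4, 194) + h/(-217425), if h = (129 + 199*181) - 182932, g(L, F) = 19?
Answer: 220166507/1377025 ≈ 159.89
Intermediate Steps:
h = -146784 (h = (129 + 36019) - 182932 = 36148 - 182932 = -146784)
(-14*11 + 99)²/g(4, 194) + h/(-217425) = (-14*11 + 99)²/19 - 146784/(-217425) = (-154 + 99)²*(1/19) - 146784*(-1/217425) = (-55)²*(1/19) + 48928/72475 = 3025*(1/19) + 48928/72475 = 3025/19 + 48928/72475 = 220166507/1377025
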